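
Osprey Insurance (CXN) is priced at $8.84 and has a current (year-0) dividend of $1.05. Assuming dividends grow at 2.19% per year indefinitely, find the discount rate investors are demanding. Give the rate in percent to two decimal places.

14.33%

Rearranging the constant-growth DDM: r = D₁/P₀ + g.
D₁ = 1.05 × (1 + 0.0219) = 1.0730.
r = 1.0730 / 8.84 + 0.0219 = 0.12138 + 0.0219 = 0.14328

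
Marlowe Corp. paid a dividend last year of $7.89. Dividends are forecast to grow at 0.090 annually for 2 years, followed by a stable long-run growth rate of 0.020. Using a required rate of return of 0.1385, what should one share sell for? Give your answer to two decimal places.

Two-stage DDM. Project D₁…D_2 at 0.09, terminal growth 0.02, discount at r = 0.1385.
D_1 = 8.6001
D_2 = 9.3741
Terminal value at t=2: TV = D_3/(r−g) = 9.5616/(0.1385−0.02) = 80.6885
P₀ = 8.6001/(1+0.1385)^1 + 9.3741/(1+0.1385)^2 + 80.6885/(1+0.1385)^2 = 77.0369

$77.04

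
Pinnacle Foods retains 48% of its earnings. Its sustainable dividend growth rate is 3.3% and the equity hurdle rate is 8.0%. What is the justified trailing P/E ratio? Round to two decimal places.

Payout ratio b = 1 − 0.48 = 0.52.
Justified trailing P/E = b(1+g)/(r−g) = 0.52×(1+0.033)/(0.08−0.033) = 11.4289

11.43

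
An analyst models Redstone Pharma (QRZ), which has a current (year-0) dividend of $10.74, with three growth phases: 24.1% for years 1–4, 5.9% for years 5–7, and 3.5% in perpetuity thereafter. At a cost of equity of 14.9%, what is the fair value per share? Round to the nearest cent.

Three-stage DDM. Project D₁…D_7; terminal Gordon value at t=7 with g = 0.035; discount at r = 0.149.
D_1 = 13.3283
D_2 = 16.5405
D_3 = 20.5267
D_4 = 25.4737
D_5 = 26.9766
D_6 = 28.5682
D_7 = 30.2538
TV_7 = 31.3126/(0.149−0.035) = 274.6723
P₀ = Σ Dₜ/(1+r)ᵗ + TV_7/(1+r)^7 = 193.4953

$193.50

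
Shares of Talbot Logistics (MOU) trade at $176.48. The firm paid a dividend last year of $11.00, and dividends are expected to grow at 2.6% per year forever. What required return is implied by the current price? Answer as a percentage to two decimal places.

9.00%

Rearranging the constant-growth DDM: r = D₁/P₀ + g.
D₁ = 11.00 × (1 + 0.026) = 11.2860.
r = 11.2860 / 176.48 + 0.026 = 0.06395 + 0.026 = 0.08995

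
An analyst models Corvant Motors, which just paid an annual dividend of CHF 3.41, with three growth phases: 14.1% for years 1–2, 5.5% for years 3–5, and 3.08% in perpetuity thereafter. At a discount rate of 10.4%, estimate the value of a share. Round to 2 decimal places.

Three-stage DDM. Project D₁…D_5; terminal Gordon value at t=5 with g = 0.0308; discount at r = 0.104.
D_1 = 3.8908
D_2 = 4.4394
D_3 = 4.6836
D_4 = 4.9412
D_5 = 5.2129
TV_5 = 5.3735/(0.104−0.0308) = 73.4085
P₀ = Σ Dₜ/(1+r)ᵗ + TV_5/(1+r)^5 = 61.9134

CHF 61.91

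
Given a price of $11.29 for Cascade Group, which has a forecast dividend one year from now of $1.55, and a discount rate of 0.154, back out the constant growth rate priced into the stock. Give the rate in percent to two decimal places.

From P₀ = D₁/(r − g), the implied growth is g = r − D₁/P₀.
g = 0.154 − 1.55/11.29 = 0.154 − 0.13729 = 0.01671

1.67%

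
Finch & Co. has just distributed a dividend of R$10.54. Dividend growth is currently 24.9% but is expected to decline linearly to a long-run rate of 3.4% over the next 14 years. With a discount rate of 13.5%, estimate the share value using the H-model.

R$264.96

H-model: P₀ = D₀[(1+g_L) + H(g_S−g_L)]/(r−g_L), with H = 14/2 = 7.
P₀ = 10.54 × [(1+0.034) + 7×(0.249−0.034)] / (0.135−0.034)
   = 10.54 × 2.5390 / 0.101 = 264.9610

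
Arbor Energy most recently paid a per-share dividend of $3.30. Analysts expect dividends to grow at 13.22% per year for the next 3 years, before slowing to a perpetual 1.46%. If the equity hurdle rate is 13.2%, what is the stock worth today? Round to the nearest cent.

Two-stage DDM. Project D₁…D_3 at 0.1322, terminal growth 0.0146, discount at r = 0.132.
D_1 = 3.7363
D_2 = 4.2302
D_3 = 4.7894
Terminal value at t=3: TV = D_4/(r−g) = 4.8594/(0.132−0.0146) = 41.3914
P₀ = 3.7363/(1+0.132)^1 + 4.2302/(1+0.132)^2 + 4.7894/(1+0.132)^3 + 41.3914/(1+0.132)^3 = 38.4380

$38.44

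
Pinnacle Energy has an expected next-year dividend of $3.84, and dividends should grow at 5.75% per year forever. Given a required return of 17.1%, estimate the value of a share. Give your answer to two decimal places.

Gordon growth model: P₀ = D₁/(r − g), with D₁ = 3.84 given directly.
P₀ = 3.8400 / (0.171 − 0.0575) = 3.8400 / 0.1135 = 33.8326

$33.83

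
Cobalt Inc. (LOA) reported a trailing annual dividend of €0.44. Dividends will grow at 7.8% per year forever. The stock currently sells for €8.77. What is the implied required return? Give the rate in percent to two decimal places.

13.21%

Rearranging the constant-growth DDM: r = D₁/P₀ + g.
D₁ = 0.44 × (1 + 0.078) = 0.4743.
r = 0.4743 / 8.77 + 0.078 = 0.05408 + 0.078 = 0.13208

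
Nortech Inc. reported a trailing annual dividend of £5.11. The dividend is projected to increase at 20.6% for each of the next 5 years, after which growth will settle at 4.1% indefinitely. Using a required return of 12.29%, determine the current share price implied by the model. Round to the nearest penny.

£124.63

Two-stage DDM. Project D₁…D_5 at 0.206, terminal growth 0.041, discount at r = 0.1229.
D_1 = 6.1627
D_2 = 7.4322
D_3 = 8.9632
D_4 = 10.8096
D_5 = 13.0364
Terminal value at t=5: TV = D_6/(r−g) = 13.5709/(0.1229−0.041) = 165.7007
P₀ = 6.1627/(1+0.1229)^1 + 7.4322/(1+0.1229)^2 + 8.9632/(1+0.1229)^3 + 10.8096/(1+0.1229)^4 + 13.0364/(1+0.1229)^5 + 165.7007/(1+0.1229)^5 = 124.6293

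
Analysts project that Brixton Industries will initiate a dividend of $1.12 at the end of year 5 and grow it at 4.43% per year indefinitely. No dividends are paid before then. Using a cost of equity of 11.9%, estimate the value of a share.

$9.56

Deferred-dividend DDM. At t=4 the remaining stream is a growing perpetuity with first payment D_5 = 1.12.
V_4 = D_5/(r−g) = 1.12/(0.119−0.0443) = 14.9933
P₀ = V_4/(1+r)^4 = 14.9933/(1+0.119)^4 = 9.5626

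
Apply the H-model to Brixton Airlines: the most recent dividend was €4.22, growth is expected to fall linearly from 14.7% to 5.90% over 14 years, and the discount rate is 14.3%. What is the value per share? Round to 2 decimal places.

H-model: P₀ = D₀[(1+g_L) + H(g_S−g_L)]/(r−g_L), with H = 14/2 = 7.
P₀ = 4.22 × [(1+0.059) + 7×(0.147−0.059)] / (0.143−0.059)
   = 4.22 × 1.6750 / 0.084 = 84.1488

€84.15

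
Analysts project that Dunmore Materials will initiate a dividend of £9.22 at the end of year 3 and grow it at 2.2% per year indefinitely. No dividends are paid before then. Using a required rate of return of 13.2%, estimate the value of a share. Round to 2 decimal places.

£65.41

Deferred-dividend DDM. At t=2 the remaining stream is a growing perpetuity with first payment D_3 = 9.22.
V_2 = D_3/(r−g) = 9.22/(0.132−0.022) = 83.8182
P₀ = V_2/(1+r)^2 = 83.8182/(1+0.132)^2 = 65.4102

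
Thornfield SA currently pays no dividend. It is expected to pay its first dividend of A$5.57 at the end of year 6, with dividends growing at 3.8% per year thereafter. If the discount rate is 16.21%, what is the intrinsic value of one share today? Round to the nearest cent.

Deferred-dividend DDM. At t=5 the remaining stream is a growing perpetuity with first payment D_6 = 5.57.
V_5 = D_6/(r−g) = 5.57/(0.1621−0.038) = 44.8832
P₀ = V_5/(1+r)^5 = 44.8832/(1+0.1621)^5 = 21.1771

A$21.18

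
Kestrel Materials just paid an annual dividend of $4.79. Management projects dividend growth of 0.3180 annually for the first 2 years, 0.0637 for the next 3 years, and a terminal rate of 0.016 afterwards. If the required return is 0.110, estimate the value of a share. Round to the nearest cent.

$95.29

Three-stage DDM. Project D₁…D_5; terminal Gordon value at t=5 with g = 0.016; discount at r = 0.11.
D_1 = 6.3132
D_2 = 8.3208
D_3 = 8.8509
D_4 = 9.4147
D_5 = 10.0144
TV_5 = 10.1746/(0.11−0.016) = 108.2405
P₀ = Σ Dₜ/(1+r)ᵗ + TV_5/(1+r)^5 = 95.2928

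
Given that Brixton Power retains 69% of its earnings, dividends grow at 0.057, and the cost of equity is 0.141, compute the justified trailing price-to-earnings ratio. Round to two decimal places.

3.90

Payout ratio b = 1 − 0.69 = 0.31.
Justified trailing P/E = b(1+g)/(r−g) = 0.31×(1+0.057)/(0.141−0.057) = 3.9008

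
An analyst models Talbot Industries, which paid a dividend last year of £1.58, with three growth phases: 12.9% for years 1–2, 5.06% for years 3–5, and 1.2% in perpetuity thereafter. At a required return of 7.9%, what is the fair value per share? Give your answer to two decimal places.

£32.42

Three-stage DDM. Project D₁…D_5; terminal Gordon value at t=5 with g = 0.012; discount at r = 0.079.
D_1 = 1.7838
D_2 = 2.0139
D_3 = 2.1158
D_4 = 2.2229
D_5 = 2.3354
TV_5 = 2.3634/(0.079−0.012) = 35.2747
P₀ = Σ Dₜ/(1+r)ᵗ + TV_5/(1+r)^5 = 32.4229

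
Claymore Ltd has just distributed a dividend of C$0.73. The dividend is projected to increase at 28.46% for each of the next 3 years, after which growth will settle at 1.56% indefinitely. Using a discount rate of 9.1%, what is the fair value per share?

C$19.11

Two-stage DDM. Project D₁…D_3 at 0.2846, terminal growth 0.0156, discount at r = 0.091.
D_1 = 0.9378
D_2 = 1.2046
D_3 = 1.5475
Terminal value at t=3: TV = D_4/(r−g) = 1.5716/(0.091−0.0156) = 20.8439
P₀ = 0.9378/(1+0.091)^1 + 1.2046/(1+0.091)^2 + 1.5475/(1+0.091)^3 + 20.8439/(1+0.091)^3 = 19.1143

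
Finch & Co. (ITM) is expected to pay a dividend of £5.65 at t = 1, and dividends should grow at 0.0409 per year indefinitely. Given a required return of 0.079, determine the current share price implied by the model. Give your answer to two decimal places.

Gordon growth model: P₀ = D₁/(r − g), with D₁ = 5.65 given directly.
P₀ = 5.6500 / (0.079 − 0.0409) = 5.6500 / 0.0381 = 148.2940

£148.29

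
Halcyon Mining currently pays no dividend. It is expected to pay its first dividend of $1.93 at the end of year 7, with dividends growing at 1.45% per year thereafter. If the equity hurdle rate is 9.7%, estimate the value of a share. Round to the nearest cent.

$13.42

Deferred-dividend DDM. At t=6 the remaining stream is a growing perpetuity with first payment D_7 = 1.93.
V_6 = D_7/(r−g) = 1.93/(0.097−0.0145) = 23.3939
P₀ = V_6/(1+r)^6 = 23.3939/(1+0.097)^6 = 13.4234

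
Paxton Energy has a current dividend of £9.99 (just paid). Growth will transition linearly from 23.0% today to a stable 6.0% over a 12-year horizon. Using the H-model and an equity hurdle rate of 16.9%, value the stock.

£190.63

H-model: P₀ = D₀[(1+g_L) + H(g_S−g_L)]/(r−g_L), with H = 12/2 = 6.
P₀ = 9.99 × [(1+0.06) + 6×(0.23−0.06)] / (0.169−0.06)
   = 9.99 × 2.0800 / 0.109 = 190.6349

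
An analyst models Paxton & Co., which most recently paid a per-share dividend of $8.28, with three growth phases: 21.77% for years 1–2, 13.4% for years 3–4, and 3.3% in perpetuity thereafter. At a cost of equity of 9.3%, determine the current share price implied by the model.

$231.69

Three-stage DDM. Project D₁…D_4; terminal Gordon value at t=4 with g = 0.033; discount at r = 0.093.
D_1 = 10.0826
D_2 = 12.2775
D_3 = 13.9227
D_4 = 15.7884
TV_4 = 16.3094/(0.093−0.033) = 271.8230
P₀ = Σ Dₜ/(1+r)ᵗ + TV_4/(1+r)^4 = 231.6877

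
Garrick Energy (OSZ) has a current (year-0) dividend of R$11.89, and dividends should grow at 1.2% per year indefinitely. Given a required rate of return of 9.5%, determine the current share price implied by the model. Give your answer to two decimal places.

R$144.97

Gordon growth model: P₀ = D₁/(r − g). D₁ = 11.89 × (1 + 0.012) = 12.0327.
P₀ = 12.0327 / (0.095 − 0.012) = 12.0327 / 0.083 = 144.9720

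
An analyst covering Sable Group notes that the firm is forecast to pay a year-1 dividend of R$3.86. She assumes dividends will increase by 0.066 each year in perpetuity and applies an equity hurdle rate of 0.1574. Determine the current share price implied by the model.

R$42.23

Gordon growth model: P₀ = D₁/(r − g), with D₁ = 3.86 given directly.
P₀ = 3.8600 / (0.1574 − 0.066) = 3.8600 / 0.0914 = 42.2319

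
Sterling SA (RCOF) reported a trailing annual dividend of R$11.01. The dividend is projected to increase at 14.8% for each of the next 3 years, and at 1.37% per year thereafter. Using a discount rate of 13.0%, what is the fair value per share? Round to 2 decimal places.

R$134.72

Two-stage DDM. Project D₁…D_3 at 0.148, terminal growth 0.0137, discount at r = 0.13.
D_1 = 12.6395
D_2 = 14.5101
D_3 = 16.6576
Terminal value at t=3: TV = D_4/(r−g) = 16.8858/(0.13−0.0137) = 145.1920
P₀ = 12.6395/(1+0.13)^1 + 14.5101/(1+0.13)^2 + 16.6576/(1+0.13)^3 + 145.1920/(1+0.13)^3 = 134.7188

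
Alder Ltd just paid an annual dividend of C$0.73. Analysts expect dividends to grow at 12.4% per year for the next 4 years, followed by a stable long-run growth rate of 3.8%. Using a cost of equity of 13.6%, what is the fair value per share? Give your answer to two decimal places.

C$10.25

Two-stage DDM. Project D₁…D_4 at 0.124, terminal growth 0.038, discount at r = 0.136.
D_1 = 0.8205
D_2 = 0.9223
D_3 = 1.0366
D_4 = 1.1652
Terminal value at t=4: TV = D_5/(r−g) = 1.2094/(0.136−0.038) = 12.3413
P₀ = 0.8205/(1+0.136)^1 + 0.9223/(1+0.136)^2 + 1.0366/(1+0.136)^3 + 1.1652/(1+0.136)^4 + 12.3413/(1+0.136)^4 = 10.2542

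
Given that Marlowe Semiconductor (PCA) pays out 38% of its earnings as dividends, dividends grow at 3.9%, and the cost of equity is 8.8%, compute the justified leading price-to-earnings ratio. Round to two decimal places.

7.76

Justified leading P/E = b/(r−g) = 0.38/(0.088−0.039) = 7.7551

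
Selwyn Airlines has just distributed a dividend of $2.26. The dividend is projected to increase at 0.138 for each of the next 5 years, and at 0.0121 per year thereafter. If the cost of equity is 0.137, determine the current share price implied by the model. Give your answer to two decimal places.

Two-stage DDM. Project D₁…D_5 at 0.138, terminal growth 0.0121, discount at r = 0.137.
D_1 = 2.5719
D_2 = 2.9268
D_3 = 3.3307
D_4 = 3.7903
D_5 = 4.3134
Terminal value at t=5: TV = D_6/(r−g) = 4.3656/(0.137−0.0121) = 34.9527
P₀ = 2.5719/(1+0.137)^1 + 2.9268/(1+0.137)^2 + 3.3307/(1+0.137)^3 + 3.7903/(1+0.137)^4 + 4.3134/(1+0.137)^5 + 34.9527/(1+0.137)^5 = 29.7239

$29.72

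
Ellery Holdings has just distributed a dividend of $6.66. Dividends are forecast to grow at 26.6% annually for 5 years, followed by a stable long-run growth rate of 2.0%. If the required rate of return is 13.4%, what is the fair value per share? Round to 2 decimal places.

$150.24

Two-stage DDM. Project D₁…D_5 at 0.266, terminal growth 0.02, discount at r = 0.134.
D_1 = 8.4316
D_2 = 10.6744
D_3 = 13.5137
D_4 = 17.1084
D_5 = 21.6592
Terminal value at t=5: TV = D_6/(r−g) = 22.0924/(0.134−0.02) = 193.7930
P₀ = 8.4316/(1+0.134)^1 + 10.6744/(1+0.134)^2 + 13.5137/(1+0.134)^3 + 17.1084/(1+0.134)^4 + 21.6592/(1+0.134)^5 + 193.7930/(1+0.134)^5 = 150.2394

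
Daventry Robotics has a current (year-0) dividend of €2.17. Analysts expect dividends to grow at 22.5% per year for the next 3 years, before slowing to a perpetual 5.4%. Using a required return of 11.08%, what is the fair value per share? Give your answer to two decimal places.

€61.95

Two-stage DDM. Project D₁…D_3 at 0.225, terminal growth 0.054, discount at r = 0.1108.
D_1 = 2.6583
D_2 = 3.2564
D_3 = 3.9890
Terminal value at t=3: TV = D_4/(r−g) = 4.2044/(0.1108−0.054) = 74.0219
P₀ = 2.6583/(1+0.1108)^1 + 3.2564/(1+0.1108)^2 + 3.9890/(1+0.1108)^3 + 74.0219/(1+0.1108)^3 = 61.9500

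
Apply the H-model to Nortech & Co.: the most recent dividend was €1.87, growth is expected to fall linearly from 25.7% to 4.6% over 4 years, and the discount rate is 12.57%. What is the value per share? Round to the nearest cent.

€34.44

H-model: P₀ = D₀[(1+g_L) + H(g_S−g_L)]/(r−g_L), with H = 4/2 = 2.
P₀ = 1.87 × [(1+0.046) + 2×(0.257−0.046)] / (0.1257−0.046)
   = 1.87 × 1.4680 / 0.0797 = 34.4437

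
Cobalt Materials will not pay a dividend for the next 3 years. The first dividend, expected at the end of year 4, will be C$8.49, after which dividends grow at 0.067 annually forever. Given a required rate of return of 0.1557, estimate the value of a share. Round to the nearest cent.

Deferred-dividend DDM. At t=3 the remaining stream is a growing perpetuity with first payment D_4 = 8.49.
V_3 = D_4/(r−g) = 8.49/(0.1557−0.067) = 95.7159
P₀ = V_3/(1+r)^3 = 95.7159/(1+0.1557)^3 = 62.0081

C$62.01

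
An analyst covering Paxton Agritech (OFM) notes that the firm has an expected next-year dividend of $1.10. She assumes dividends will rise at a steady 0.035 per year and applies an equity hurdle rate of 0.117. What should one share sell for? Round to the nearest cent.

Gordon growth model: P₀ = D₁/(r − g), with D₁ = 1.10 given directly.
P₀ = 1.1000 / (0.117 − 0.035) = 1.1000 / 0.082 = 13.4146

$13.41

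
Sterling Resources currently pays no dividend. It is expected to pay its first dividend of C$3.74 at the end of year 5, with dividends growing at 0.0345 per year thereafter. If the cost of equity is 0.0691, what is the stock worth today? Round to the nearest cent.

Deferred-dividend DDM. At t=4 the remaining stream is a growing perpetuity with first payment D_5 = 3.74.
V_4 = D_5/(r−g) = 3.74/(0.0691−0.0345) = 108.0925
P₀ = V_4/(1+r)^4 = 108.0925/(1+0.0691)^4 = 82.7413

C$82.74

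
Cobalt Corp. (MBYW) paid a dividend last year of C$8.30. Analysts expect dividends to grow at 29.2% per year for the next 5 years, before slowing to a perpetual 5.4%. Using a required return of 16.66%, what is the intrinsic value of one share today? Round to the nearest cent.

C$186.41

Two-stage DDM. Project D₁…D_5 at 0.292, terminal growth 0.054, discount at r = 0.1666.
D_1 = 10.7236
D_2 = 13.8549
D_3 = 17.9005
D_4 = 23.1275
D_5 = 29.8807
Terminal value at t=5: TV = D_6/(r−g) = 31.4943/(0.1666−0.054) = 279.7003
P₀ = 10.7236/(1+0.1666)^1 + 13.8549/(1+0.1666)^2 + 17.9005/(1+0.1666)^3 + 23.1275/(1+0.1666)^4 + 29.8807/(1+0.1666)^5 + 279.7003/(1+0.1666)^5 = 186.4065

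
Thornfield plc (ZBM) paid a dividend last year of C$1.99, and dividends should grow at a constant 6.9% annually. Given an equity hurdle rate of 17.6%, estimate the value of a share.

C$19.88

Gordon growth model: P₀ = D₁/(r − g). D₁ = 1.99 × (1 + 0.069) = 2.1273.
P₀ = 2.1273 / (0.176 − 0.069) = 2.1273 / 0.107 = 19.8814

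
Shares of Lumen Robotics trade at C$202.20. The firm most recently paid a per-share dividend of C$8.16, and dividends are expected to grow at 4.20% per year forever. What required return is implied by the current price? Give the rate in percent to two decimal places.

8.41%

Rearranging the constant-growth DDM: r = D₁/P₀ + g.
D₁ = 8.16 × (1 + 0.042) = 8.5027.
r = 8.5027 / 202.20 + 0.042 = 0.04205 + 0.042 = 0.08405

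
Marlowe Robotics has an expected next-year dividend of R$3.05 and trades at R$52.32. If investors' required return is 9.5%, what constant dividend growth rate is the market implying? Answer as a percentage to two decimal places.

3.67%

From P₀ = D₁/(r − g), the implied growth is g = r − D₁/P₀.
g = 0.095 − 3.05/52.32 = 0.095 − 0.05830 = 0.03670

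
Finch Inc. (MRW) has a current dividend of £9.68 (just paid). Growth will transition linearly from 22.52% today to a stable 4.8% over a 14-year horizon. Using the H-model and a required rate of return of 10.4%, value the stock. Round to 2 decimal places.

£395.57

H-model: P₀ = D₀[(1+g_L) + H(g_S−g_L)]/(r−g_L), with H = 14/2 = 7.
P₀ = 9.68 × [(1+0.048) + 7×(0.2252−0.048)] / (0.104−0.048)
   = 9.68 × 2.2884 / 0.056 = 395.5663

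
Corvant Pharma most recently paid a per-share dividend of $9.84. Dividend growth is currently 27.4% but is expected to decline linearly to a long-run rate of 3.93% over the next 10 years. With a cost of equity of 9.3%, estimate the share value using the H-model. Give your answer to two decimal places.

H-model: P₀ = D₀[(1+g_L) + H(g_S−g_L)]/(r−g_L), with H = 10/2 = 5.
P₀ = 9.84 × [(1+0.0393) + 5×(0.274−0.0393)] / (0.093−0.0393)
   = 9.84 × 2.2128 / 0.0537 = 405.4740

$405.47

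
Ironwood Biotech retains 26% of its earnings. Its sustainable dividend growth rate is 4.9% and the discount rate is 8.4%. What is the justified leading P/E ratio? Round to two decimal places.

Payout ratio b = 1 − 0.26 = 0.74.
Justified leading P/E = b/(r−g) = 0.74/(0.084−0.049) = 21.1429

21.14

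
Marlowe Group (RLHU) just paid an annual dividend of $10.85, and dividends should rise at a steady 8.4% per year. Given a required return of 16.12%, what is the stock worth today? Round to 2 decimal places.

$152.35

Gordon growth model: P₀ = D₁/(r − g). D₁ = 10.85 × (1 + 0.084) = 11.7614.
P₀ = 11.7614 / (0.1612 − 0.084) = 11.7614 / 0.0772 = 152.3497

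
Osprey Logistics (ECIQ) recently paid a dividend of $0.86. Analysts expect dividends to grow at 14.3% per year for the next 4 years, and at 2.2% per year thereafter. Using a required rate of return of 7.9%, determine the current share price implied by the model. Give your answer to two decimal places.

Two-stage DDM. Project D₁…D_4 at 0.143, terminal growth 0.022, discount at r = 0.079.
D_1 = 0.9830
D_2 = 1.1235
D_3 = 1.2842
D_4 = 1.4679
Terminal value at t=4: TV = D_5/(r−g) = 1.5001/(0.079−0.022) = 26.3184
P₀ = 0.9830/(1+0.079)^1 + 1.1235/(1+0.079)^2 + 1.2842/(1+0.079)^3 + 1.4679/(1+0.079)^4 + 26.3184/(1+0.079)^4 = 23.3979

$23.40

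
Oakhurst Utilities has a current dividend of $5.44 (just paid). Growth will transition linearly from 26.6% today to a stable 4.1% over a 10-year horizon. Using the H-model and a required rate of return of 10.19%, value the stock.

$193.48

H-model: P₀ = D₀[(1+g_L) + H(g_S−g_L)]/(r−g_L), with H = 10/2 = 5.
P₀ = 5.44 × [(1+0.041) + 5×(0.266−0.041)] / (0.1019−0.041)
   = 5.44 × 2.1660 / 0.0609 = 193.4818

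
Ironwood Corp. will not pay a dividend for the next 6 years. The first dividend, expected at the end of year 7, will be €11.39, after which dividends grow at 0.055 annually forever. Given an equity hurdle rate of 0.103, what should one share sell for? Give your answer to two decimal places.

€131.77

Deferred-dividend DDM. At t=6 the remaining stream is a growing perpetuity with first payment D_7 = 11.39.
V_6 = D_7/(r−g) = 11.39/(0.103−0.055) = 237.2917
P₀ = V_6/(1+r)^6 = 237.2917/(1+0.103)^6 = 131.7739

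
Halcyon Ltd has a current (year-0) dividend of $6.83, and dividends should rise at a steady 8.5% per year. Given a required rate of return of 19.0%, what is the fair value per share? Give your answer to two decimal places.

Gordon growth model: P₀ = D₁/(r − g). D₁ = 6.83 × (1 + 0.085) = 7.4105.
P₀ = 7.4105 / (0.19 − 0.085) = 7.4105 / 0.105 = 70.5767

$70.58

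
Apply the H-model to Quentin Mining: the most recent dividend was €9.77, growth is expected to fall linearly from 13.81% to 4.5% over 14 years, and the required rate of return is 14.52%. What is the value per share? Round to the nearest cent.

€165.44

H-model: P₀ = D₀[(1+g_L) + H(g_S−g_L)]/(r−g_L), with H = 14/2 = 7.
P₀ = 9.77 × [(1+0.045) + 7×(0.1381−0.045)] / (0.1452−0.045)
   = 9.77 × 1.6967 / 0.1002 = 165.4367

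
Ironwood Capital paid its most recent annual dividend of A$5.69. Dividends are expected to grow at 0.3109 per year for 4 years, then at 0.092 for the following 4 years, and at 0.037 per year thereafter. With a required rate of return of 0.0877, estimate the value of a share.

A$335.03

Three-stage DDM. Project D₁…D_8; terminal Gordon value at t=8 with g = 0.037; discount at r = 0.0877.
D_1 = 7.4590
D_2 = 9.7780
D_3 = 12.8180
D_4 = 16.8031
D_5 = 18.3490
D_6 = 20.0371
D_7 = 21.8806
D_8 = 23.8936
TV_8 = 24.7776/(0.0877−0.037) = 488.7107
P₀ = Σ Dₜ/(1+r)ᵗ + TV_8/(1+r)^8 = 335.0309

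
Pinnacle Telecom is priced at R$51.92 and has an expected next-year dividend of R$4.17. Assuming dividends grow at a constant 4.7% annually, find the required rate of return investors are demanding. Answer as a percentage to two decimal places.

Rearranging the constant-growth DDM: r = D₁/P₀ + g.
r = 4.1700 / 51.92 + 0.047 = 0.08032 + 0.047 = 0.12732

12.73%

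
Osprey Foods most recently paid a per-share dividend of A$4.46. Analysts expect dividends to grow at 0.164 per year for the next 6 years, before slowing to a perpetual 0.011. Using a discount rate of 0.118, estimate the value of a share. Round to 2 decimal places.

Two-stage DDM. Project D₁…D_6 at 0.164, terminal growth 0.011, discount at r = 0.118.
D_1 = 5.1914
D_2 = 6.0428
D_3 = 7.0339
D_4 = 8.1874
D_5 = 9.5302
D_6 = 11.0931
Terminal value at t=6: TV = D_7/(r−g) = 11.2151/(0.118−0.011) = 104.8142
P₀ = 5.1914/(1+0.118)^1 + 6.0428/(1+0.118)^2 + 7.0339/(1+0.118)^3 + 8.1874/(1+0.118)^4 + 9.5302/(1+0.118)^5 + 11.0931/(1+0.118)^6 + 104.8142/(1+0.118)^6 = 84.5637

A$84.56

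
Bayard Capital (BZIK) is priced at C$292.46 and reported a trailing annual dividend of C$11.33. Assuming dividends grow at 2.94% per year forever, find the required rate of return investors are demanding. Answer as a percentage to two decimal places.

6.93%

Rearranging the constant-growth DDM: r = D₁/P₀ + g.
D₁ = 11.33 × (1 + 0.0294) = 11.6631.
r = 11.6631 / 292.46 + 0.0294 = 0.03988 + 0.0294 = 0.06928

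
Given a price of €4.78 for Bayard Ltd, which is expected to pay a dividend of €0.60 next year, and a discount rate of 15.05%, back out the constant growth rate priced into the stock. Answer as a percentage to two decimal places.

2.50%

From P₀ = D₁/(r − g), the implied growth is g = r − D₁/P₀.
g = 0.1505 − 0.60/4.78 = 0.1505 − 0.12552 = 0.02498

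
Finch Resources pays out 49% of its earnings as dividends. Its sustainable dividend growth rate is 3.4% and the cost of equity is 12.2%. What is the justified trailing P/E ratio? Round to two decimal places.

Justified trailing P/E = b(1+g)/(r−g) = 0.49×(1+0.034)/(0.122−0.034) = 5.7575

5.76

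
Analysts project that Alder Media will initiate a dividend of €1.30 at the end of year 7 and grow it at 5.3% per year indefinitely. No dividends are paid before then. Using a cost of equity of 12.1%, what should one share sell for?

€9.63

Deferred-dividend DDM. At t=6 the remaining stream is a growing perpetuity with first payment D_7 = 1.30.
V_6 = D_7/(r−g) = 1.30/(0.121−0.053) = 19.1176
P₀ = V_6/(1+r)^6 = 19.1176/(1+0.121)^6 = 9.6339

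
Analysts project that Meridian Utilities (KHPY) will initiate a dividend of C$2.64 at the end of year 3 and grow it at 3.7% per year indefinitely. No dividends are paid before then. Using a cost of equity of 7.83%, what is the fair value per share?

C$54.98

Deferred-dividend DDM. At t=2 the remaining stream is a growing perpetuity with first payment D_3 = 2.64.
V_2 = D_3/(r−g) = 2.64/(0.0783−0.037) = 63.9225
P₀ = V_2/(1+r)^2 = 63.9225/(1+0.0783)^2 = 54.9762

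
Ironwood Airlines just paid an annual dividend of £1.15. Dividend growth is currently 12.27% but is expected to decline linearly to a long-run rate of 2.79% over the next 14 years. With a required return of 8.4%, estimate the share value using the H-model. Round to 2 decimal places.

H-model: P₀ = D₀[(1+g_L) + H(g_S−g_L)]/(r−g_L), with H = 14/2 = 7.
P₀ = 1.15 × [(1+0.0279) + 7×(0.1227−0.0279)] / (0.084−0.0279)
   = 1.15 × 1.6915 / 0.0561 = 34.6742

£34.67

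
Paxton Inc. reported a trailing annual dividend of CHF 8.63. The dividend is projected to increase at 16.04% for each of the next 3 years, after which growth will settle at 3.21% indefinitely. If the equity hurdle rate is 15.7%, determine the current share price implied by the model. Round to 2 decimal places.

Two-stage DDM. Project D₁…D_3 at 0.1604, terminal growth 0.0321, discount at r = 0.157.
D_1 = 10.0143
D_2 = 11.6205
D_3 = 13.4845
Terminal value at t=3: TV = D_4/(r−g) = 13.9173/(0.157−0.0321) = 111.4277
P₀ = 10.0143/(1+0.157)^1 + 11.6205/(1+0.157)^2 + 13.4845/(1+0.157)^3 + 111.4277/(1+0.157)^3 = 97.9862

CHF 97.99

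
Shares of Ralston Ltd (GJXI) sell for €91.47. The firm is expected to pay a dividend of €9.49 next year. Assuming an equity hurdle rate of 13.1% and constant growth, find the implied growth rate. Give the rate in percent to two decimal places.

From P₀ = D₁/(r − g), the implied growth is g = r − D₁/P₀.
g = 0.131 − 9.49/91.47 = 0.131 − 0.10375 = 0.02725

2.73%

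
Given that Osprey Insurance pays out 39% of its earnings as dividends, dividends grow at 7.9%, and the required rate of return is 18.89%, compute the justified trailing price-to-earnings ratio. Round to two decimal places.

Justified trailing P/E = b(1+g)/(r−g) = 0.39×(1+0.079)/(0.1889−0.079) = 3.8290

3.83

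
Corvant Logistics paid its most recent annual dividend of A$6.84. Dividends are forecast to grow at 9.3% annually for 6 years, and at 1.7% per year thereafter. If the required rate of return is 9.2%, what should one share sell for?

Two-stage DDM. Project D₁…D_6 at 0.093, terminal growth 0.017, discount at r = 0.092.
D_1 = 7.4761
D_2 = 8.1714
D_3 = 8.9313
D_4 = 9.7620
D_5 = 10.6698
D_6 = 11.6621
Terminal value at t=6: TV = D_7/(r−g) = 11.8604/(0.092−0.017) = 158.1382
P₀ = 7.4761/(1+0.092)^1 + 8.1714/(1+0.092)^2 + 8.9313/(1+0.092)^3 + 9.7620/(1+0.092)^4 + 10.6698/(1+0.092)^5 + 11.6621/(1+0.092)^6 + 158.1382/(1+0.092)^6 = 134.4329

A$134.43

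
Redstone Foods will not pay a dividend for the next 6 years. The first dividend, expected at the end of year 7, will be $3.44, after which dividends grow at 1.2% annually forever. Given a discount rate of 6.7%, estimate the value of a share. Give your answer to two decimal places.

Deferred-dividend DDM. At t=6 the remaining stream is a growing perpetuity with first payment D_7 = 3.44.
V_6 = D_7/(r−g) = 3.44/(0.067−0.012) = 62.5455
P₀ = V_6/(1+r)^6 = 62.5455/(1+0.067)^6 = 42.3847

$42.38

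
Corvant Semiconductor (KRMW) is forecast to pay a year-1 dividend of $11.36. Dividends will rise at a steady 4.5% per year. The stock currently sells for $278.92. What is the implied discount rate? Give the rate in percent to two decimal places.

8.57%

Rearranging the constant-growth DDM: r = D₁/P₀ + g.
r = 11.3600 / 278.92 + 0.045 = 0.04073 + 0.045 = 0.08573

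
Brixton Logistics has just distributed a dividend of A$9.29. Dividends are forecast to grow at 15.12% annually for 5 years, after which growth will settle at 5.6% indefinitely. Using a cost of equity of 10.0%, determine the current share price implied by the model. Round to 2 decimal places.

Two-stage DDM. Project D₁…D_5 at 0.1512, terminal growth 0.056, discount at r = 0.1.
D_1 = 10.6946
D_2 = 12.3117
D_3 = 14.1732
D_4 = 16.3162
D_5 = 18.7832
Terminal value at t=5: TV = D_6/(r−g) = 19.8351/(0.1−0.056) = 450.7968
P₀ = 10.6946/(1+0.1)^1 + 12.3117/(1+0.1)^2 + 14.1732/(1+0.1)^3 + 16.3162/(1+0.1)^4 + 18.7832/(1+0.1)^5 + 450.7968/(1+0.1)^5 = 333.2623

A$333.26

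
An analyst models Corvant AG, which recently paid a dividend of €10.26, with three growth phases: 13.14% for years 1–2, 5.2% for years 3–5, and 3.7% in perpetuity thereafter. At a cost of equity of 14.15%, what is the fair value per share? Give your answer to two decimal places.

€124.28

Three-stage DDM. Project D₁…D_5; terminal Gordon value at t=5 with g = 0.037; discount at r = 0.1415.
D_1 = 11.6082
D_2 = 13.1335
D_3 = 13.8164
D_4 = 14.5349
D_5 = 15.2907
TV_5 = 15.8564/(0.1415−0.037) = 151.7363
P₀ = Σ Dₜ/(1+r)ᵗ + TV_5/(1+r)^5 = 124.2782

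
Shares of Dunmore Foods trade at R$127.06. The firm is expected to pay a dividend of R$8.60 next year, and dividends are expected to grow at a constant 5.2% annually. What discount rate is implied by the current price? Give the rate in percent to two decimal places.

Rearranging the constant-growth DDM: r = D₁/P₀ + g.
r = 8.6000 / 127.06 + 0.052 = 0.06768 + 0.052 = 0.11968

11.97%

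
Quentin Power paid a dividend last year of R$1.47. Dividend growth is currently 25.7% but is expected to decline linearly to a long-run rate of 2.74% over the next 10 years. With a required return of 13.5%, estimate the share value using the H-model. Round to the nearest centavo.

R$29.72

H-model: P₀ = D₀[(1+g_L) + H(g_S−g_L)]/(r−g_L), with H = 10/2 = 5.
P₀ = 1.47 × [(1+0.0274) + 5×(0.257−0.0274)] / (0.135−0.0274)
   = 1.47 × 2.1754 / 0.1076 = 29.7197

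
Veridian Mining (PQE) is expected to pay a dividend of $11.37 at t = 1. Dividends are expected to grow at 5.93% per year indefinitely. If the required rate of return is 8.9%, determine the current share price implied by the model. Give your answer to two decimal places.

Gordon growth model: P₀ = D₁/(r − g), with D₁ = 11.37 given directly.
P₀ = 11.3700 / (0.089 − 0.0593) = 11.3700 / 0.0297 = 382.8283

$382.83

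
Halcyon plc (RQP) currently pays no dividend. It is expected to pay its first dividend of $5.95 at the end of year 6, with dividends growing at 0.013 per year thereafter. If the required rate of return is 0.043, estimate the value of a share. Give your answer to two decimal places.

$160.68

Deferred-dividend DDM. At t=5 the remaining stream is a growing perpetuity with first payment D_6 = 5.95.
V_5 = D_6/(r−g) = 5.95/(0.043−0.013) = 198.3333
P₀ = V_5/(1+r)^5 = 198.3333/(1+0.043)^5 = 160.6846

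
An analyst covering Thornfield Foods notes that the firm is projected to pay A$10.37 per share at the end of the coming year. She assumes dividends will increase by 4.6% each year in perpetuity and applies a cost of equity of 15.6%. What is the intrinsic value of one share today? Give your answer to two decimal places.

Gordon growth model: P₀ = D₁/(r − g), with D₁ = 10.37 given directly.
P₀ = 10.3700 / (0.156 − 0.046) = 10.3700 / 0.11 = 94.2727

A$94.27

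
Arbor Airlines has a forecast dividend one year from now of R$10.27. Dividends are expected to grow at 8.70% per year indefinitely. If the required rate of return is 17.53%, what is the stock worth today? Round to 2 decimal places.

Gordon growth model: P₀ = D₁/(r − g), with D₁ = 10.27 given directly.
P₀ = 10.2700 / (0.1753 − 0.087) = 10.2700 / 0.0883 = 116.3080

R$116.31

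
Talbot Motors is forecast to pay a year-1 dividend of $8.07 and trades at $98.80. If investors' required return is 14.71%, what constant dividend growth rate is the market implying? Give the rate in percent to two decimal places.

From P₀ = D₁/(r − g), the implied growth is g = r − D₁/P₀.
g = 0.1471 − 8.07/98.80 = 0.1471 − 0.08168 = 0.06542

6.54%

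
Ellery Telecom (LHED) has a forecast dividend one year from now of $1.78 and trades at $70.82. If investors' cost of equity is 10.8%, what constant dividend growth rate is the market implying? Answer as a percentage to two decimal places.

From P₀ = D₁/(r − g), the implied growth is g = r − D₁/P₀.
g = 0.108 − 1.78/70.82 = 0.108 − 0.02513 = 0.08287

8.29%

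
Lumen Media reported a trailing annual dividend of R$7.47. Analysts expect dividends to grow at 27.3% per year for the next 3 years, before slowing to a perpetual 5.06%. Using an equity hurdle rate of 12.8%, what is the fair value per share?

R$174.42

Two-stage DDM. Project D₁…D_3 at 0.273, terminal growth 0.0506, discount at r = 0.128.
D_1 = 9.5093
D_2 = 12.1054
D_3 = 15.4101
Terminal value at t=3: TV = D_4/(r−g) = 16.1899/(0.128−0.0506) = 209.1714
P₀ = 9.5093/(1+0.128)^1 + 12.1054/(1+0.128)^2 + 15.4101/(1+0.128)^3 + 209.1714/(1+0.128)^3 = 174.4198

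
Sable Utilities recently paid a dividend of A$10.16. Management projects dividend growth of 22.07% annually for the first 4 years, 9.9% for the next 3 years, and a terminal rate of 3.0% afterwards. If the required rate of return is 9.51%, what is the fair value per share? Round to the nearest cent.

Three-stage DDM. Project D₁…D_7; terminal Gordon value at t=7 with g = 0.03; discount at r = 0.0951.
D_1 = 12.4023
D_2 = 15.1395
D_3 = 18.4808
D_4 = 22.5595
D_5 = 24.7929
D_6 = 27.2474
D_7 = 29.9449
TV_7 = 30.8432/(0.0951−0.03) = 473.7823
P₀ = Σ Dₜ/(1+r)ᵗ + TV_7/(1+r)^7 = 351.9451

A$351.95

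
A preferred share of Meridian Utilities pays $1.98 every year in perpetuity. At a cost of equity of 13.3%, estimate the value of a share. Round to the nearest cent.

Zero-growth DDM (perpetuity): P₀ = D/r = 1.98 / 0.133 = 14.8872

$14.89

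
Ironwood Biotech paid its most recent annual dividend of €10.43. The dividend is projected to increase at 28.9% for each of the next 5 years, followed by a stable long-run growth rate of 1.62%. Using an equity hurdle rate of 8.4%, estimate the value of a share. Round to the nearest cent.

€462.00

Two-stage DDM. Project D₁…D_5 at 0.289, terminal growth 0.0162, discount at r = 0.084.
D_1 = 13.4443
D_2 = 17.3297
D_3 = 22.3379
D_4 = 28.7936
D_5 = 37.1150
Terminal value at t=5: TV = D_6/(r−g) = 37.7162/(0.084−0.0162) = 556.2863
P₀ = 13.4443/(1+0.084)^1 + 17.3297/(1+0.084)^2 + 22.3379/(1+0.084)^3 + 28.7936/(1+0.084)^4 + 37.1150/(1+0.084)^5 + 556.2863/(1+0.084)^5 = 462.0034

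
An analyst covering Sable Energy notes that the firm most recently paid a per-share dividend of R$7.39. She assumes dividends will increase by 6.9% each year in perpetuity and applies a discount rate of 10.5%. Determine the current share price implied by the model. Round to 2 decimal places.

R$219.44

Gordon growth model: P₀ = D₁/(r − g). D₁ = 7.39 × (1 + 0.069) = 7.8999.
P₀ = 7.8999 / (0.105 − 0.069) = 7.8999 / 0.036 = 219.4419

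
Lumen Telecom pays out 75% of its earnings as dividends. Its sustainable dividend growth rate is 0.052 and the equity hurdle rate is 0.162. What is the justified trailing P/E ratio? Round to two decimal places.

7.17

Justified trailing P/E = b(1+g)/(r−g) = 0.75×(1+0.052)/(0.162−0.052) = 7.1727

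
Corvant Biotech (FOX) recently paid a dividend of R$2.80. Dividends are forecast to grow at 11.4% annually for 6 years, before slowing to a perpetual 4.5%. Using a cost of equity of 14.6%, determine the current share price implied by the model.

R$39.68

Two-stage DDM. Project D₁…D_6 at 0.114, terminal growth 0.045, discount at r = 0.146.
D_1 = 3.1192
D_2 = 3.4748
D_3 = 3.8709
D_4 = 4.3122
D_5 = 4.8038
D_6 = 5.3514
Terminal value at t=6: TV = D_7/(r−g) = 5.5922/(0.146−0.045) = 55.3687
P₀ = 3.1192/(1+0.146)^1 + 3.4748/(1+0.146)^2 + 3.8709/(1+0.146)^3 + 4.3122/(1+0.146)^4 + 4.8038/(1+0.146)^5 + 5.3514/(1+0.146)^6 + 55.3687/(1+0.146)^6 = 39.6755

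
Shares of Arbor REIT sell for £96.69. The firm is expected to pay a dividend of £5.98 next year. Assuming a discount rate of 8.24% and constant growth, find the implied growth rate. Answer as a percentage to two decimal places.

From P₀ = D₁/(r − g), the implied growth is g = r − D₁/P₀.
g = 0.0824 − 5.98/96.69 = 0.0824 − 0.06185 = 0.02055

2.06%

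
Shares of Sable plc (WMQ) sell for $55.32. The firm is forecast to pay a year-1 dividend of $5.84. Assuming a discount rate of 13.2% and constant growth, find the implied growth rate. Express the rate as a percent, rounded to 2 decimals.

2.64%

From P₀ = D₁/(r − g), the implied growth is g = r − D₁/P₀.
g = 0.132 − 5.84/55.32 = 0.132 − 0.10557 = 0.02643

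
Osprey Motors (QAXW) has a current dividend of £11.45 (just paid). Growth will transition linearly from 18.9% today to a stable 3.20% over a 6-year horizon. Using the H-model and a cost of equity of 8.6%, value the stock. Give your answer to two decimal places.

£318.69

H-model: P₀ = D₀[(1+g_L) + H(g_S−g_L)]/(r−g_L), with H = 6/2 = 3.
P₀ = 11.45 × [(1+0.032) + 3×(0.189−0.032)] / (0.086−0.032)
   = 11.45 × 1.5030 / 0.054 = 318.6917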